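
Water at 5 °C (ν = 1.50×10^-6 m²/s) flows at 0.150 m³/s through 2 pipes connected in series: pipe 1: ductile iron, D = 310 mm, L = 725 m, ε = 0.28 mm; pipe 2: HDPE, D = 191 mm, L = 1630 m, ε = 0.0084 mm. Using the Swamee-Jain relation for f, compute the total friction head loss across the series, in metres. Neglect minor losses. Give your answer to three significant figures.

Pipe 1: V = 1.987 m/s, Re = 4.11×10^5, ε/D = 9.03×10^-4, f = 0.02006, h_1 = f(L/D)V²/2g = 9.445 m
Pipe 2: V = 5.235 m/s, Re = 6.67×10^5, ε/D = 4.40×10^-5, f = 0.01322, h_2 = f(L/D)V²/2g = 157.6 m
Series → Q common, losses add: H = Σh = 167.0 m

H ≈ 167 m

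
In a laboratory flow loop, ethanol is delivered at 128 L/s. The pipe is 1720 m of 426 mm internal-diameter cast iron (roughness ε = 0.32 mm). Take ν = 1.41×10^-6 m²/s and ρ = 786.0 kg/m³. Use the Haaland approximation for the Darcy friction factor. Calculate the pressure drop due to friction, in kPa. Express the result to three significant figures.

V = 4Q/(πD²) = 4·0.128/(π·0.426²) = 0.8981 m/s
Re = VD/ν = 0.8981·0.426/1.41×10^-6 = 2.71×10^5 → turbulent
ε/D = 0.32/426 = 7.51×10^-4
Haaland: f = 0.01950
h_f = f(L/D)V²/(2g) = 0.01950·(1720/0.426)·0.8981²/(2·9.81) = 3.236 m
Δp = ρg·h_f = 786.0·9.81·3.236 = 24.96 kPa

Δp ≈ 25.0 kPa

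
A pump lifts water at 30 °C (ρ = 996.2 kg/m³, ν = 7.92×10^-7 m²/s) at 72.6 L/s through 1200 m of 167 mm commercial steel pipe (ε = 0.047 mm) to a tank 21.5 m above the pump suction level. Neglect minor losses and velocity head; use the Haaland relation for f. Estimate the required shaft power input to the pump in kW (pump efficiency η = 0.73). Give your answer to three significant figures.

V = 4Q/(πD²) = 3.314 m/s; Re = 6.99×10^5; ε/D = 2.81×10^-4; f = 0.01569
h_f = f(L/D)V²/2g = 63.11 m
Total head H = z + h_f = 21.5 + 63.11 = 84.61 m
P_hyd = ρgQH = 996.2·9.81·0.0726·84.61 = 60.03 kW
P_shaft = P_hyd/η = 60.03/0.73 = 82.24 kW

P_shaft ≈ 82.2 kW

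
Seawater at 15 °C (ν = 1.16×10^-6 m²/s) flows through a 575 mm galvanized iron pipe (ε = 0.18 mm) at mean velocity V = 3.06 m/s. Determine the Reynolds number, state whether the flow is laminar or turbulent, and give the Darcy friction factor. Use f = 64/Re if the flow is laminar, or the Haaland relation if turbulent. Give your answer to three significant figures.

Re ≈ 1.52×10^6; turbulent; f ≈ 0.0155

Re = VD/ν = 3.060·0.575/1.16×10^-6 = 1.52×10^6
Re > 4000 → turbulent; ε/D = 3.13×10^-4
Haaland: f = 0.01552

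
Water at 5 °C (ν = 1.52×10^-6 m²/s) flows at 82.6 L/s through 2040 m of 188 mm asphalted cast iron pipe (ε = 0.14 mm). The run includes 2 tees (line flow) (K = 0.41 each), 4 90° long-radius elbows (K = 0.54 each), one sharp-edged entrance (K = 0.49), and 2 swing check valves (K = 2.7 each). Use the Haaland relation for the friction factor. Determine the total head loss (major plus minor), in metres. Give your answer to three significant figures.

H_L ≈ 98.0 m

V = 4Q/(πD²) = 2.976 m/s; V²/2g = 0.4513 m
Re = 3.68×10^5, ε/D = 7.45×10^-4 → f = 0.01919 (Haaland)
Major: h_f = f(L/D)·V²/2g = 0.01919·10851·0.4513 = 93.98 m
Minor: ΣK = 8.87; h_m = ΣK·V²/2g = 4.003 m
Total H_L = 93.98 + 4.003 = 97.98 m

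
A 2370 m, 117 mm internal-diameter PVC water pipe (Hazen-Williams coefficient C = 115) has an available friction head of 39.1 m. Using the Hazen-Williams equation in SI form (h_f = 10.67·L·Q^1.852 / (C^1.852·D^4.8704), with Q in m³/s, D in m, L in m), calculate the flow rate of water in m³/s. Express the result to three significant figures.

Rearranging: Q = [h_f·C^1.852·D^4.8704 / (10.67·L)]^(1/1.852)
Q = [39.1·115^1.852·0.117^4.8704 / (10.67·2370)]^0.540 = 0.01237 m³/s

Q ≈ 0.0124 m³/s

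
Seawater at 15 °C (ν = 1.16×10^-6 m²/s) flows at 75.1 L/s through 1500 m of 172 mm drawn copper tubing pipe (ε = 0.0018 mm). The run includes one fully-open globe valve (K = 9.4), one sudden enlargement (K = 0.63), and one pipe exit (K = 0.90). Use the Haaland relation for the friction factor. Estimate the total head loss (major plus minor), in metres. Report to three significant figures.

H_L ≈ 67.5 m

V = 4Q/(πD²) = 3.232 m/s; V²/2g = 0.5325 m
Re = 4.79×10^5, ε/D = 1.05×10^-5 → f = 0.01328 (Haaland)
Major: h_f = f(L/D)·V²/2g = 0.01328·8721·0.5325 = 61.66 m
Minor: ΣK = 10.9; h_m = ΣK·V²/2g = 5.820 m
Total H_L = 61.66 + 5.820 = 67.48 m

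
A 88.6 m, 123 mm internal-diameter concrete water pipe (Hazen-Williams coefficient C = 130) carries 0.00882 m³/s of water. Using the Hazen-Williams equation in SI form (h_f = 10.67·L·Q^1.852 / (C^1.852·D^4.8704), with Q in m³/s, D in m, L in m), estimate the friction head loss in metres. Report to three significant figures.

h_f = 10.67·88.6·0.00882^1.852 / (130^1.852·0.123^4.8704) = 0.4877 m

h_f ≈ 0.488 m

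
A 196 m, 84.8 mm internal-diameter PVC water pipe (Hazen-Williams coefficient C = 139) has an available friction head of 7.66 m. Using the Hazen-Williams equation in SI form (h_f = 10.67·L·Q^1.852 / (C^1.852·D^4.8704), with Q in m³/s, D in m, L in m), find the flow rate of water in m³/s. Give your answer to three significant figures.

Q ≈ 0.0102 m³/s

Rearranging: Q = [h_f·C^1.852·D^4.8704 / (10.67·L)]^(1/1.852)
Q = [7.66·139^1.852·0.0848^4.8704 / (10.67·196)]^0.540 = 0.01022 m³/s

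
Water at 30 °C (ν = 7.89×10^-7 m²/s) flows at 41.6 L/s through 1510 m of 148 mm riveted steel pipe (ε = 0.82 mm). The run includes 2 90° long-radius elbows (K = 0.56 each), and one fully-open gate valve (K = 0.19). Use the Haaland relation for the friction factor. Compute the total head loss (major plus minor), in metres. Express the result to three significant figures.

V = 4Q/(πD²) = 2.418 m/s; V²/2g = 0.2980 m
Re = 4.54×10^5, ε/D = 0.00554 → f = 0.03158 (Haaland)
Major: h_f = f(L/D)·V²/2g = 0.03158·10203·0.2980 = 96.01 m
Minor: ΣK = 1.31; h_m = ΣK·V²/2g = 0.3904 m
Total H_L = 96.01 + 0.3904 = 96.40 m

H_L ≈ 96.4 m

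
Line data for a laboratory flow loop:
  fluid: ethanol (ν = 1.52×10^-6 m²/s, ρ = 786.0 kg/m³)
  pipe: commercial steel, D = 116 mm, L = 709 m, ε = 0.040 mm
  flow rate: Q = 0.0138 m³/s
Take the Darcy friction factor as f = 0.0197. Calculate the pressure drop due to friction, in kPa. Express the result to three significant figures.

Δp ≈ 80.7 kPa

V = 4Q/(πD²) = 4·0.0138/(π·0.116²) = 1.306 m/s
h_f = f(L/D)V²/(2g) = 0.01970·(709/0.116)·1.306²/(2·9.81) = 10.46 m
Δp = ρg·h_f = 786.0·9.81·10.46 = 80.69 kPa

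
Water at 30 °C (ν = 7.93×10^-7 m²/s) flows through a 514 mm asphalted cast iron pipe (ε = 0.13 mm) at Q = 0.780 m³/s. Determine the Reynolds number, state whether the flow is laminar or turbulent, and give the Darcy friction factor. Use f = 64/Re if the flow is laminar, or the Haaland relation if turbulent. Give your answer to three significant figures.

Re ≈ 2.44×10^6; turbulent; f ≈ 0.0147

V = 4Q/(πD²) = 3.759 m/s
Re = VD/ν = 3.759·0.514/7.93×10^-7 = 2.44×10^6
Re > 4000 → turbulent; ε/D = 2.53×10^-4
Haaland: f = 0.01475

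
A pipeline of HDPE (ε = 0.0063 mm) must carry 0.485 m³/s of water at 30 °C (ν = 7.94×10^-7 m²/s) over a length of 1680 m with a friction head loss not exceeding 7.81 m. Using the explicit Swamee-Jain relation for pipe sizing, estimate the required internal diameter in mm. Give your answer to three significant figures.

D ≈ 547 mm

Swamee-Jain (Type III): D = 0.66·[ε^1.25·(LQ²/(gh_f))^4.75 + ν·Q^9.4·(L/(gh_f))^5.2]^0.04
LQ²/(gh_f) = 5.158; L/(gh_f) = 21.93
Term 1 = ε^1.25·(…)^4.75 = 7.65×10^-4; Term 2 = ν·Q^9.4·(…)^5.2 = 0.00830
D = 0.66·(7.65×10^-4 + 0.00830)^0.04 = 0.5468 m = 547 mm
Check: V = 2.07 m/s, Re = 1.42×10^6, f = 0.01130, h_f = 7.55 m ≈ 7.81 m ✓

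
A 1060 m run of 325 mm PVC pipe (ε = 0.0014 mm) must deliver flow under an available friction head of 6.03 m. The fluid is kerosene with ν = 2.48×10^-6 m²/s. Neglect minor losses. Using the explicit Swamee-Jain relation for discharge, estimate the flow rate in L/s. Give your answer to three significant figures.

Q ≈ 126 L/s

Swamee-Jain (Type II): Q = -0.965·√(gD⁵h_f/L)·ln[ε/(3.7D) + √(3.17ν²L/(gD³h_f))]
√(gD⁵h_f/L) = √(9.81·0.325⁵·6.03/1060) = 0.01422
ε/(3.7D) = 1.16×10^-6; √(3.17ν²L/(gD³h_f)) = 1.01×10^-4
Q = -0.965·0.01422·ln(1.020×10^-4) = 0.1262 m³/s
Check: V = 1.52 m/s, Re = 1.99×10^5, f = 0.01558, h_f = 5.99 m ≈ 6.03 m ✓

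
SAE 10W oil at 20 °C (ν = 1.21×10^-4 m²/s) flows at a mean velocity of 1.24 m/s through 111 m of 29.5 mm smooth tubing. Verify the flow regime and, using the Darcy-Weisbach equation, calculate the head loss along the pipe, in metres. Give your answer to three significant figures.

h_f ≈ 62.4 m

Re = VD/ν = 1.24·0.02950/1.21×10^-4 = 302 → laminar (Re < 2300)
f = 64/Re = 0.2117
h_f = f(L/D)V²/(2g) = 0.2117·(111/0.02950)·1.24²/(2·9.81) = 62.43 m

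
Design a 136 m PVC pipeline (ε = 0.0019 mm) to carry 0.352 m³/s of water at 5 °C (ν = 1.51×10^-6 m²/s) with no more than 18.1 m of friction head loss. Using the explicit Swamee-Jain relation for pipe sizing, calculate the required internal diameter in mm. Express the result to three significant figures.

Swamee-Jain (Type III): D = 0.66·[ε^1.25·(LQ²/(gh_f))^4.75 + ν·Q^9.4·(L/(gh_f))^5.2]^0.04
LQ²/(gh_f) = 0.09490; L/(gh_f) = 0.7659
Term 1 = ε^1.25·(…)^4.75 = 9.78×10^-13; Term 2 = ν·Q^9.4·(…)^5.2 = 2.06×10^-11
D = 0.66·(9.78×10^-13 + 2.06×10^-11)^0.04 = 0.2471 m = 247 mm
Check: V = 7.34 m/s, Re = 1.20×10^6, f = 0.01147, h_f = 17.3 m ≈ 18.1 m ✓

D ≈ 247 mm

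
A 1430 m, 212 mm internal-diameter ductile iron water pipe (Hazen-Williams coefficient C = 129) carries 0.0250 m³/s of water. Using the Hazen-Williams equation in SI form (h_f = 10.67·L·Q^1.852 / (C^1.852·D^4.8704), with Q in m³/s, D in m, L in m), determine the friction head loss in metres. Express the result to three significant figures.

h_f ≈ 3.88 m

h_f = 10.67·1430·0.0250^1.852 / (129^1.852·0.212^4.8704) = 3.879 m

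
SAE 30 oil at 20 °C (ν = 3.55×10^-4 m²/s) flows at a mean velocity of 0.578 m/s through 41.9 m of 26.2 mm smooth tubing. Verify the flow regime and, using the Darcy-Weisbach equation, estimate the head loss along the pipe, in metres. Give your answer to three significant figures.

h_f ≈ 40.9 m

Re = VD/ν = 0.578·0.02620/3.55×10^-4 = 42.7 → laminar (Re < 2300)
f = 64/Re = 1.500
h_f = f(L/D)V²/(2g) = 1.500·(41.9/0.02620)·0.578²/(2·9.81) = 40.86 m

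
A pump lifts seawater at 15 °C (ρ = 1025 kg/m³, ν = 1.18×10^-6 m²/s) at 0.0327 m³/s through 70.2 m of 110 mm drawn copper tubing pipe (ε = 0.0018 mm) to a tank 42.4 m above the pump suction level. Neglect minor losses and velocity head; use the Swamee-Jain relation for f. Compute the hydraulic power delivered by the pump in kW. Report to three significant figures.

P_hyd ≈ 15.8 kW

V = 4Q/(πD²) = 3.441 m/s; Re = 3.21×10^5; ε/D = 1.64×10^-5; f = 0.01439
h_f = f(L/D)V²/2g = 5.544 m
Total head H = z + h_f = 42.4 + 5.544 = 47.94 m
P_hyd = ρgQH = 1025·9.81·0.0327·47.94 = 15.76 kW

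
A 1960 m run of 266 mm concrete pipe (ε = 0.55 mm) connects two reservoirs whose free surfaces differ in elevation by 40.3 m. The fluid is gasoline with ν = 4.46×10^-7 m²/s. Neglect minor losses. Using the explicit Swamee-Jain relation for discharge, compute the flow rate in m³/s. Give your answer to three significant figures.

Q ≈ 0.118 m³/s

Swamee-Jain (Type II): Q = -0.965·√(gD⁵h_f/L)·ln[ε/(3.7D) + √(3.17ν²L/(gD³h_f))]
√(gD⁵h_f/L) = √(9.81·0.266⁵·40.3/1960) = 0.01639
ε/(3.7D) = 5.59×10^-4; √(3.17ν²L/(gD³h_f)) = 1.29×10^-5
Q = -0.965·0.01639·ln(5.717×10^-4) = 0.1181 m³/s
Check: V = 2.13 m/s, Re = 1.27×10^6, f = 0.02384, h_f = 40.4 m ≈ 40.3 m ✓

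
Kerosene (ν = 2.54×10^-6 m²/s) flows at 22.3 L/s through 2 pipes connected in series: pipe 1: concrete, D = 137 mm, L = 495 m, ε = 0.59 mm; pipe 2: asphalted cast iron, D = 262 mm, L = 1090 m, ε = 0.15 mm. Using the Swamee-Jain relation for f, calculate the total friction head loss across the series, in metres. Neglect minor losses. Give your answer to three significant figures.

Pipe 1: V = 1.513 m/s, Re = 8.16×10^4, ε/D = 0.00431, f = 0.03057, h_1 = f(L/D)V²/2g = 12.89 m
Pipe 2: V = 0.4136 m/s, Re = 4.27×10^4, ε/D = 5.73×10^-4, f = 0.02348, h_2 = f(L/D)V²/2g = 0.8517 m
Series → Q common, losses add: H = Σh = 13.74 m

H ≈ 13.7 m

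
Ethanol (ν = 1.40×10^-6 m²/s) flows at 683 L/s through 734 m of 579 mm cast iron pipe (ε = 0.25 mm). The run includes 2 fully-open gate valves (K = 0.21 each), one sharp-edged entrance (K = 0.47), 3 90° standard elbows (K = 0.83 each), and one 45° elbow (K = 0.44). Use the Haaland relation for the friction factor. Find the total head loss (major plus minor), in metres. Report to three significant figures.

V = 4Q/(πD²) = 2.594 m/s; V²/2g = 0.3430 m
Re = 1.07×10^6, ε/D = 4.32×10^-4 → f = 0.01665 (Haaland)
Major: h_f = f(L/D)·V²/2g = 0.01665·1268·0.3430 = 7.240 m
Minor: ΣK = 3.82; h_m = ΣK·V²/2g = 1.310 m
Total H_L = 7.240 + 1.310 = 8.550 m

H_L ≈ 8.55 m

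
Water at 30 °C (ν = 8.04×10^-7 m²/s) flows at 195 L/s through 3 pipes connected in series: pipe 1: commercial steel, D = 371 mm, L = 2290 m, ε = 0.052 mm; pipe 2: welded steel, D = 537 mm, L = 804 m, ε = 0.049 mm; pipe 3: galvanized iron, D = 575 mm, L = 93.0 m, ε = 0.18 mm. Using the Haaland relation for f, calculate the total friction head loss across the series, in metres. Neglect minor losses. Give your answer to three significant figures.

Pipe 1: V = 1.804 m/s, Re = 8.32×10^5, ε/D = 1.40×10^-4, f = 0.01406, h_1 = f(L/D)V²/2g = 14.39 m
Pipe 2: V = 0.8610 m/s, Re = 5.75×10^5, ε/D = 9.12×10^-5, f = 0.01394, h_2 = f(L/D)V²/2g = 0.7883 m
Pipe 3: V = 0.7509 m/s, Re = 5.37×10^5, ε/D = 3.13×10^-4, f = 0.01619, h_3 = f(L/D)V²/2g = 0.07525 m
Series → Q common, losses add: H = Σh = 15.26 m

H ≈ 15.3 m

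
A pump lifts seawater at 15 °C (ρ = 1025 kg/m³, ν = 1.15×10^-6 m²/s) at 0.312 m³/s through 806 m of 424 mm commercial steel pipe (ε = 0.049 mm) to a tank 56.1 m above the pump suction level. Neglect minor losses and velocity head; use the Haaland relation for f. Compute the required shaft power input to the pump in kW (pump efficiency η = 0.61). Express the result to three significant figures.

V = 4Q/(πD²) = 2.210 m/s; Re = 8.15×10^5; ε/D = 1.16×10^-4; f = 0.01377
h_f = f(L/D)V²/2g = 6.515 m
Total head H = z + h_f = 56.1 + 6.515 = 62.62 m
P_hyd = ρgQH = 1025·9.81·0.312·62.62 = 196.4 kW
P_shaft = P_hyd/η = 196.4/0.61 = 322.0 kW

P_shaft ≈ 322 kW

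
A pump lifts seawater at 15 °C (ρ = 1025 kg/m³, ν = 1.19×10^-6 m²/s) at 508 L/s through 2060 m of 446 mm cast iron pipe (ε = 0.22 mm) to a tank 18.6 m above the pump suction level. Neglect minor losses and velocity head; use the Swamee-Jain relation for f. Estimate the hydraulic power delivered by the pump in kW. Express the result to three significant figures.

P_hyd ≈ 313 kW

V = 4Q/(πD²) = 3.252 m/s; Re = 1.22×10^6; ε/D = 4.93×10^-4; f = 0.01716
h_f = f(L/D)V²/2g = 42.71 m
Total head H = z + h_f = 18.6 + 42.71 = 61.31 m
P_hyd = ρgQH = 1025·9.81·0.508·61.31 = 313.2 kW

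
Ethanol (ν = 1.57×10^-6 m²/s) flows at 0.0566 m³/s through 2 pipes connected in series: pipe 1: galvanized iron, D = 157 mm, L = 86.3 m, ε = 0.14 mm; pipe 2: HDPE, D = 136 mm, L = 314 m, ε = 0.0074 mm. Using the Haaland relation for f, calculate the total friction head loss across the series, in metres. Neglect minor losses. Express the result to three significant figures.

Pipe 1: V = 2.924 m/s, Re = 2.92×10^5, ε/D = 8.92×10^-4, f = 0.02008, h_1 = f(L/D)V²/2g = 4.808 m
Pipe 2: V = 3.896 m/s, Re = 3.38×10^5, ε/D = 5.44×10^-5, f = 0.01455, h_2 = f(L/D)V²/2g = 25.99 m
Series → Q common, losses add: H = Σh = 30.80 m

H ≈ 30.8 m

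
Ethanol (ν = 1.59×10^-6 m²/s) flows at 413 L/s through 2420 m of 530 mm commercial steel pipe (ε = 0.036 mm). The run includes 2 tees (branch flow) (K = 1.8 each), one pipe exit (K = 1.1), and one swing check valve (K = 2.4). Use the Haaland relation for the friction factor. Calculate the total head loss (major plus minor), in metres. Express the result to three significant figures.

H_L ≈ 12.3 m

V = 4Q/(πD²) = 1.872 m/s; V²/2g = 0.1786 m
Re = 6.24×10^5, ε/D = 6.79×10^-5 → f = 0.01351 (Haaland)
Major: h_f = f(L/D)·V²/2g = 0.01351·4566·0.1786 = 11.02 m
Minor: ΣK = 7.10; h_m = ΣK·V²/2g = 1.268 m
Total H_L = 11.02 + 1.268 = 12.28 m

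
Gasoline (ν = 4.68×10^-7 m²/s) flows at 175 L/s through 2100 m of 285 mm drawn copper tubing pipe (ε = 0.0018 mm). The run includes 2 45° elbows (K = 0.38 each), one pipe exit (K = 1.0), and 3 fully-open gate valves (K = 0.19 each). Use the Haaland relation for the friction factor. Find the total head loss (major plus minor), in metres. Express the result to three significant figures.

V = 4Q/(πD²) = 2.743 m/s; V²/2g = 0.3835 m
Re = 1.67×10^6, ε/D = 6.32×10^-6 → f = 0.01081 (Haaland)
Major: h_f = f(L/D)·V²/2g = 0.01081·7368·0.3835 = 30.54 m
Minor: ΣK = 2.33; h_m = ΣK·V²/2g = 0.8937 m
Total H_L = 30.54 + 0.8937 = 31.43 m

H_L ≈ 31.4 m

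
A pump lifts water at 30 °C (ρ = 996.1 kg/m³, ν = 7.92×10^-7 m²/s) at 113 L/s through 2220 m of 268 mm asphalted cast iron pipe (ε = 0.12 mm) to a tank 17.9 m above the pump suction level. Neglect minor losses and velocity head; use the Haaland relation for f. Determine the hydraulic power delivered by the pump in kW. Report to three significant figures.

V = 4Q/(πD²) = 2.003 m/s; Re = 6.78×10^5; ε/D = 4.48×10^-4; f = 0.01701
h_f = f(L/D)V²/2g = 28.82 m
Total head H = z + h_f = 17.9 + 28.82 = 46.72 m
P_hyd = ρgQH = 996.1·9.81·0.113·46.72 = 51.59 kW

P_hyd ≈ 51.6 kW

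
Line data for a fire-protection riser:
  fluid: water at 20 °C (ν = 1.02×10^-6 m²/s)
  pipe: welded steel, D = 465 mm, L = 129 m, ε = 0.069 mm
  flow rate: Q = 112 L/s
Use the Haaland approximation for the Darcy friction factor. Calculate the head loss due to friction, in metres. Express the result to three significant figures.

V = 4Q/(πD²) = 4·0.112/(π·0.465²) = 0.6595 m/s
Re = VD/ν = 0.6595·0.465/1.02×10^-6 = 3.01×10^5 → turbulent
ε/D = 0.069/465 = 1.48×10^-4
Haaland: f = 0.01564
h_f = f(L/D)V²/(2g) = 0.01564·(129/0.465)·0.6595²/(2·9.81) = 0.09619 m

h_f ≈ 0.0962 m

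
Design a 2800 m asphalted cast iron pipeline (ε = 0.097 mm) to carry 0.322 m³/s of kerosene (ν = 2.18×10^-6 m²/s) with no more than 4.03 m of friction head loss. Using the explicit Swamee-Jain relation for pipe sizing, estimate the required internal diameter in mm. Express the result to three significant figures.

Swamee-Jain (Type III): D = 0.66·[ε^1.25·(LQ²/(gh_f))^4.75 + ν·Q^9.4·(L/(gh_f))^5.2]^0.04
LQ²/(gh_f) = 7.343; L/(gh_f) = 70.82
Term 1 = ε^1.25·(…)^4.75 = 0.125; Term 2 = ν·Q^9.4·(…)^5.2 = 0.215
D = 0.66·(0.125 + 0.215)^0.04 = 0.6321 m = 632 mm
Check: V = 1.03 m/s, Re = 2.98×10^5, f = 0.01594, h_f = 3.79 m ≈ 4.03 m ✓

D ≈ 632 mm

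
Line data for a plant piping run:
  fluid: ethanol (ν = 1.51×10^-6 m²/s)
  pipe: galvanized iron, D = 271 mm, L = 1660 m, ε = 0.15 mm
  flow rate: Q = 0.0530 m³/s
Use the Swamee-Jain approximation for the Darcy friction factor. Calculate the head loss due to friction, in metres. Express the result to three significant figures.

V = 4Q/(πD²) = 4·0.0530/(π·0.271²) = 0.9189 m/s
Re = VD/ν = 0.9189·0.271/1.51×10^-6 = 1.65×10^5 → turbulent
ε/D = 0.15/271 = 5.54×10^-4
Swamee-Jain: f = 0.01955
h_f = f(L/D)V²/(2g) = 0.01955·(1660/0.271)·0.9189²/(2·9.81) = 5.153 m

h_f ≈ 5.15 m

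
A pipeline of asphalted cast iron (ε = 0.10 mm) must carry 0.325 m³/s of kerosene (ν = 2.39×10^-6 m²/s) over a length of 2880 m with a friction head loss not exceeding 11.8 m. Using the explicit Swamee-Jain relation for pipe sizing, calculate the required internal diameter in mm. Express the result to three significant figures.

Swamee-Jain (Type III): D = 0.66·[ε^1.25·(LQ²/(gh_f))^4.75 + ν·Q^9.4·(L/(gh_f))^5.2]^0.04
LQ²/(gh_f) = 2.628; L/(gh_f) = 24.88
Term 1 = ε^1.25·(…)^4.75 = 9.84×10^-4; Term 2 = ν·Q^9.4·(…)^5.2 = 0.00112
D = 0.66·(9.84×10^-4 + 0.00112)^0.04 = 0.5158 m = 516 mm
Check: V = 1.56 m/s, Re = 3.36×10^5, f = 0.01606, h_f = 11.1 m ≈ 11.8 m ✓

D ≈ 516 mm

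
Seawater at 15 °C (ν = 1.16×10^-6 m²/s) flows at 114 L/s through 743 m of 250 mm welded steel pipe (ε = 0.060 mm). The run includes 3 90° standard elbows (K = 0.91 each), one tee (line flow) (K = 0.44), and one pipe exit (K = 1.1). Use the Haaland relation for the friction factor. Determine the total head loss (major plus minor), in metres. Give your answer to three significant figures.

H_L ≈ 14.0 m

V = 4Q/(πD²) = 2.322 m/s; V²/2g = 0.2749 m
Re = 5.01×10^5, ε/D = 2.40×10^-4 → f = 0.01565 (Haaland)
Major: h_f = f(L/D)·V²/2g = 0.01565·2972·0.2749 = 12.79 m
Minor: ΣK = 4.27; h_m = ΣK·V²/2g = 1.174 m
Total H_L = 12.79 + 1.174 = 13.96 m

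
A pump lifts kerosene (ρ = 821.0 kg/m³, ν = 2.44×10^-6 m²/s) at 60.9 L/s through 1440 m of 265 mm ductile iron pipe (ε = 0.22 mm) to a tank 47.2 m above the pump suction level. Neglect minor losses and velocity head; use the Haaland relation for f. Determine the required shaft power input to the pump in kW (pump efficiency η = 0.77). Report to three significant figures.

V = 4Q/(πD²) = 1.104 m/s; Re = 1.20×10^5; ε/D = 8.30×10^-4; f = 0.02100
h_f = f(L/D)V²/2g = 7.090 m
Total head H = z + h_f = 47.2 + 7.090 = 54.29 m
P_hyd = ρgQH = 821.0·9.81·0.0609·54.29 = 26.63 kW
P_shaft = P_hyd/η = 26.63/0.77 = 34.58 kW

P_shaft ≈ 34.6 kW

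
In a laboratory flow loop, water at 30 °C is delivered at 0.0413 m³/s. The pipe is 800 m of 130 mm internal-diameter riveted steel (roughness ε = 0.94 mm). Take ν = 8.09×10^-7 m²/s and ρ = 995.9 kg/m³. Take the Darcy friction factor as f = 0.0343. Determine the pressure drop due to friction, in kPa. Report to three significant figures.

V = 4Q/(πD²) = 4·0.0413/(π·0.130²) = 3.112 m/s
h_f = f(L/D)V²/(2g) = 0.03430·(800/0.130)·3.112²/(2·9.81) = 104.2 m
Δp = ρg·h_f = 995.9·9.81·104.2 = 1018 kPa

Δp ≈ 1020 kPa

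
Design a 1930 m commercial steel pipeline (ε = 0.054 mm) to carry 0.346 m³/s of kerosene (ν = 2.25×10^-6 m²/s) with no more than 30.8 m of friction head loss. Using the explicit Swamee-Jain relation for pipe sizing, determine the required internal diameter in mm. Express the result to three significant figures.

D ≈ 396 mm

Swamee-Jain (Type III): D = 0.66·[ε^1.25·(LQ²/(gh_f))^4.75 + ν·Q^9.4·(L/(gh_f))^5.2]^0.04
LQ²/(gh_f) = 0.7647; L/(gh_f) = 6.388
Term 1 = ε^1.25·(…)^4.75 = 1.29×10^-6; Term 2 = ν·Q^9.4·(…)^5.2 = 1.61×10^-6
D = 0.66·(1.29×10^-6 + 1.61×10^-6)^0.04 = 0.3963 m = 396 mm
Check: V = 2.80 m/s, Re = 4.94×10^5, f = 0.01489, h_f = 29.1 m ≈ 30.8 m ✓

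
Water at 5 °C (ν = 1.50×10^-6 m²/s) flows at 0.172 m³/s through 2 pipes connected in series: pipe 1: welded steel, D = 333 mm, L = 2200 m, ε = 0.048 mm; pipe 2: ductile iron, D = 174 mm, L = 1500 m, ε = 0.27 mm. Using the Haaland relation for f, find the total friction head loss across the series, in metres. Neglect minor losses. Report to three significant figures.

Pipe 1: V = 1.975 m/s, Re = 4.38×10^5, ε/D = 1.44×10^-4, f = 0.01494, h_1 = f(L/D)V²/2g = 19.62 m
Pipe 2: V = 7.233 m/s, Re = 8.39×10^5, ε/D = 0.00155, f = 0.02219, h_2 = f(L/D)V²/2g = 510.2 m
Series → Q common, losses add: H = Σh = 529.8 m

H ≈ 530 m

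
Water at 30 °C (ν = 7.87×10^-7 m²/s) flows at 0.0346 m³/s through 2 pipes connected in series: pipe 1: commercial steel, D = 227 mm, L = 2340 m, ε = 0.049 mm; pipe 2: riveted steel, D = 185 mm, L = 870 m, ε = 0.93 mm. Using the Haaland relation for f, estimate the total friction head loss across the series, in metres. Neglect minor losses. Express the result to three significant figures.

H ≈ 18.6 m

Pipe 1: V = 0.8549 m/s, Re = 2.47×10^5, ε/D = 2.16×10^-4, f = 0.01654, h_1 = f(L/D)V²/2g = 6.353 m
Pipe 2: V = 1.287 m/s, Re = 3.03×10^5, ε/D = 0.00503, f = 0.03076, h_2 = f(L/D)V²/2g = 12.22 m
Series → Q common, losses add: H = Σh = 18.57 m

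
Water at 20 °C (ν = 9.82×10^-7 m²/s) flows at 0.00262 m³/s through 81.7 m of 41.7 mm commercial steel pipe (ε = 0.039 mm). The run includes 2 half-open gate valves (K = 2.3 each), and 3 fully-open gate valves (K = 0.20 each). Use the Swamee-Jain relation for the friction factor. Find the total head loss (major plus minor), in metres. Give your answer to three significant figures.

V = 4Q/(πD²) = 1.918 m/s; V²/2g = 0.1876 m
Re = 8.15×10^4, ε/D = 9.35×10^-4 → f = 0.02259 (Swamee-Jain)
Major: h_f = f(L/D)·V²/2g = 0.02259·1959·0.1876 = 8.301 m
Minor: ΣK = 5.20; h_m = ΣK·V²/2g = 0.9754 m
Total H_L = 8.301 + 0.9754 = 9.276 m

H_L ≈ 9.28 m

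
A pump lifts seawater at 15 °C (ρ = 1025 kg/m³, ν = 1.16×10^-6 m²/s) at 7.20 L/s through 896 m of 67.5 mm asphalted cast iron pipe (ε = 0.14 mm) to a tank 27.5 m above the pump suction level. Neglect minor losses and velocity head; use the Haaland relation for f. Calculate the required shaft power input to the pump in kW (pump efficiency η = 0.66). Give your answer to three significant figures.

P_shaft ≈ 10.5 kW

V = 4Q/(πD²) = 2.012 m/s; Re = 1.17×10^5; ε/D = 0.00207; f = 0.02497
h_f = f(L/D)V²/2g = 68.39 m
Total head H = z + h_f = 27.5 + 68.39 = 95.89 m
P_hyd = ρgQH = 1025·9.81·0.00720·95.89 = 6.942 kW
P_shaft = P_hyd/η = 6.942/0.66 = 10.52 kW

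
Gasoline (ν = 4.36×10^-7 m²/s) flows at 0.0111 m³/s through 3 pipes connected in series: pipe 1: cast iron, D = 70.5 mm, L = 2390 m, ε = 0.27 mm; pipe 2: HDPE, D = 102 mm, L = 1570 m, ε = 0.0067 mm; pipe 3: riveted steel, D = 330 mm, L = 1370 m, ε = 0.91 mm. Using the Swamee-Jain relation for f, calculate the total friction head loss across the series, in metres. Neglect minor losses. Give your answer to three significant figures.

H ≈ 419 m

Pipe 1: V = 2.844 m/s, Re = 4.60×10^5, ε/D = 0.00383, f = 0.02842, h_1 = f(L/D)V²/2g = 397.0 m
Pipe 2: V = 1.358 m/s, Re = 3.18×10^5, ε/D = 6.57×10^-5, f = 0.01497, h_2 = f(L/D)V²/2g = 21.67 m
Pipe 3: V = 0.1298 m/s, Re = 9.82×10^4, ε/D = 0.00276, f = 0.02720, h_3 = f(L/D)V²/2g = 0.09694 m
Series → Q common, losses add: H = Σh = 418.7 m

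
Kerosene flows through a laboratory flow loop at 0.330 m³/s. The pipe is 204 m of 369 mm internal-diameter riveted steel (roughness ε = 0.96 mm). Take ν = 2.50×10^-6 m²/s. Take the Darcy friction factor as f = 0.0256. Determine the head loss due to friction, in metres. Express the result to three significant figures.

V = 4Q/(πD²) = 4·0.330/(π·0.369²) = 3.086 m/s
h_f = f(L/D)V²/(2g) = 0.02560·(204/0.369)·3.086²/(2·9.81) = 6.869 m

h_f ≈ 6.87 m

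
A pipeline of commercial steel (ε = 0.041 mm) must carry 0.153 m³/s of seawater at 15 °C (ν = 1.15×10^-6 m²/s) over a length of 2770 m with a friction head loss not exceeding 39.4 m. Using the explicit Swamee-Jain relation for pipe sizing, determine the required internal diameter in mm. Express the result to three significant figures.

D ≈ 292 mm

Swamee-Jain (Type III): D = 0.66·[ε^1.25·(LQ²/(gh_f))^4.75 + ν·Q^9.4·(L/(gh_f))^5.2]^0.04
LQ²/(gh_f) = 0.1678; L/(gh_f) = 7.167
Term 1 = ε^1.25·(…)^4.75 = 6.81×10^-10; Term 2 = ν·Q^9.4·(…)^5.2 = 6.99×10^-10
D = 0.66·(6.81×10^-10 + 6.99×10^-10)^0.04 = 0.2918 m = 292 mm
Check: V = 2.29 m/s, Re = 5.80×10^5, f = 0.01470, h_f = 37.2 m ≈ 39.4 m ✓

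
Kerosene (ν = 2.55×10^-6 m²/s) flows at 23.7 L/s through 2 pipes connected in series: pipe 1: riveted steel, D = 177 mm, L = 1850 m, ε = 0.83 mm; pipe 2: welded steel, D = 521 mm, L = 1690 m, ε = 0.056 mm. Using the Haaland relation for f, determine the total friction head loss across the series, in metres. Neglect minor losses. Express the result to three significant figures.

H ≈ 15.4 m

Pipe 1: V = 0.9632 m/s, Re = 6.69×10^4, ε/D = 0.00469, f = 0.03115, h_1 = f(L/D)V²/2g = 15.40 m
Pipe 2: V = 0.1112 m/s, Re = 2.27×10^4, ε/D = 1.07×10^-4, f = 0.02513, h_2 = f(L/D)V²/2g = 0.05135 m
Series → Q common, losses add: H = Σh = 15.45 m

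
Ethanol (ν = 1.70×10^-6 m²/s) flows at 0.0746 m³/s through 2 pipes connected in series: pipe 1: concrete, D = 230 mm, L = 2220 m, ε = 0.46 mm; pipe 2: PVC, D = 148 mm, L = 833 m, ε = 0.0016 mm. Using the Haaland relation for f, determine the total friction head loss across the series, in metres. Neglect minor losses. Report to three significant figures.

Pipe 1: V = 1.796 m/s, Re = 2.43×10^5, ε/D = 0.00200, f = 0.02412, h_1 = f(L/D)V²/2g = 38.25 m
Pipe 2: V = 4.336 m/s, Re = 3.78×10^5, ε/D = 1.08×10^-5, f = 0.01385, h_2 = f(L/D)V²/2g = 74.69 m
Series → Q common, losses add: H = Σh = 112.9 m

H ≈ 113 m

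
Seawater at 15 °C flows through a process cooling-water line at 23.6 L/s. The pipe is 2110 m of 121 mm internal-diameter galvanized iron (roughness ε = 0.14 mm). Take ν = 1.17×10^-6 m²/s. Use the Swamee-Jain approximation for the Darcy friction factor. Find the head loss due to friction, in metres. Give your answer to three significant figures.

V = 4Q/(πD²) = 4·0.0236/(π·0.121²) = 2.052 m/s
Re = VD/ν = 2.052·0.121/1.17×10^-6 = 2.12×10^5 → turbulent
ε/D = 0.14/121 = 0.00116
Swamee-Jain: f = 0.02172
h_f = f(L/D)V²/(2g) = 0.02172·(2110/0.121)·2.052²/(2·9.81) = 81.31 m

h_f ≈ 81.3 m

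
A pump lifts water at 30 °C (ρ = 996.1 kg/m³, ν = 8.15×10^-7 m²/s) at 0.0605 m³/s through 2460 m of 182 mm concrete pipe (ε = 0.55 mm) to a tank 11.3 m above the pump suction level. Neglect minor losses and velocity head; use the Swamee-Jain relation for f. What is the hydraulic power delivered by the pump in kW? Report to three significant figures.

V = 4Q/(πD²) = 2.326 m/s; Re = 5.19×10^5; ε/D = 0.00302; f = 0.02659
h_f = f(L/D)V²/2g = 99.05 m
Total head H = z + h_f = 11.3 + 99.05 = 110.4 m
P_hyd = ρgQH = 996.1·9.81·0.0605·110.4 = 65.24 kW

P_hyd ≈ 65.2 kW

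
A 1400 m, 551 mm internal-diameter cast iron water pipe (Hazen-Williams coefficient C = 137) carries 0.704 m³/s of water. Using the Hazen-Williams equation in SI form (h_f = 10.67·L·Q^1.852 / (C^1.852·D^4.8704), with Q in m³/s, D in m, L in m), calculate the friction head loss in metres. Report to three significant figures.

h_f = 10.67·1400·0.704^1.852 / (137^1.852·0.551^4.8704) = 15.69 m

h_f ≈ 15.7 m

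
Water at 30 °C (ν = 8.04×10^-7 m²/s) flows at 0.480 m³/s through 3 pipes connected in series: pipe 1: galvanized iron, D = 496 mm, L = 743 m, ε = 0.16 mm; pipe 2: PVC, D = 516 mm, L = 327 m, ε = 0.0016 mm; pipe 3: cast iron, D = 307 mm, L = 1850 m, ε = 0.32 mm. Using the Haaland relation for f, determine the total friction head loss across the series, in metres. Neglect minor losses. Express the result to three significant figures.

H ≈ 267 m

Pipe 1: V = 2.484 m/s, Re = 1.53×10^6, ε/D = 3.23×10^-4, f = 0.01560, h_1 = f(L/D)V²/2g = 7.352 m
Pipe 2: V = 2.295 m/s, Re = 1.47×10^6, ε/D = 3.10×10^-6, f = 0.01093, h_2 = f(L/D)V²/2g = 1.861 m
Pipe 3: V = 6.484 m/s, Re = 2.48×10^6, ε/D = 0.00104, f = 0.01998, h_3 = f(L/D)V²/2g = 258.0 m
Series → Q common, losses add: H = Σh = 267.3 m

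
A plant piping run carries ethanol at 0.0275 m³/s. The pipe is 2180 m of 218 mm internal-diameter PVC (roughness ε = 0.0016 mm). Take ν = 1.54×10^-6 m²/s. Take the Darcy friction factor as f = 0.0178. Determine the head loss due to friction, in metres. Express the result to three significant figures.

V = 4Q/(πD²) = 4·0.0275/(π·0.218²) = 0.7368 m/s
h_f = f(L/D)V²/(2g) = 0.01780·(2180/0.218)·0.7368²/(2·9.81) = 4.925 m

h_f ≈ 4.92 m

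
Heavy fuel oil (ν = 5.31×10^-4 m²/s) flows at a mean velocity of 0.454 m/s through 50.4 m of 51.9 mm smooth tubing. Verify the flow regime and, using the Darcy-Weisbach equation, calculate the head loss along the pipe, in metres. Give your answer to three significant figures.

h_f ≈ 14.7 m

Re = VD/ν = 0.454·0.05190/5.31×10^-4 = 44.4 → laminar (Re < 2300)
f = 64/Re = 1.442
h_f = f(L/D)V²/(2g) = 1.442·(50.4/0.05190)·0.454²/(2·9.81) = 14.71 m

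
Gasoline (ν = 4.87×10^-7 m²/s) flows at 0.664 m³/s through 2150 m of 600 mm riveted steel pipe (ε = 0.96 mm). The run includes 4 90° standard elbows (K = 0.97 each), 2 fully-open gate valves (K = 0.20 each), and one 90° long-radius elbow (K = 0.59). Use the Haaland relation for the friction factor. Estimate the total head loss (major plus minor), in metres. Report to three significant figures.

V = 4Q/(πD²) = 2.348 m/s; V²/2g = 0.2811 m
Re = 2.89×10^6, ε/D = 0.00160 → f = 0.02220 (Haaland)
Major: h_f = f(L/D)·V²/2g = 0.02220·3583·0.2811 = 22.36 m
Minor: ΣK = 4.87; h_m = ΣK·V²/2g = 1.369 m
Total H_L = 22.36 + 1.369 = 23.73 m

H_L ≈ 23.7 m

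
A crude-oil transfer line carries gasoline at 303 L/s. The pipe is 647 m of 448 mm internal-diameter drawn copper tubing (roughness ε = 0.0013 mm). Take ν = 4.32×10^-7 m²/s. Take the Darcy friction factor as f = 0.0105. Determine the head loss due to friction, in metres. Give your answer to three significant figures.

V = 4Q/(πD²) = 4·0.303/(π·0.448²) = 1.922 m/s
h_f = f(L/D)V²/(2g) = 0.01050·(647/0.448)·1.922²/(2·9.81) = 2.856 m

h_f ≈ 2.86 m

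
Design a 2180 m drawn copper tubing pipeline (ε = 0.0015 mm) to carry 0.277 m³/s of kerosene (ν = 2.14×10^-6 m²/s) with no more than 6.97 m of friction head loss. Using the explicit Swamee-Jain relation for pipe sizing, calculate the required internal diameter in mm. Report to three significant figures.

D ≈ 497 mm

Swamee-Jain (Type III): D = 0.66·[ε^1.25·(LQ²/(gh_f))^4.75 + ν·Q^9.4·(L/(gh_f))^5.2]^0.04
LQ²/(gh_f) = 2.446; L/(gh_f) = 31.88
Term 1 = ε^1.25·(…)^4.75 = 3.68×10^-6; Term 2 = ν·Q^9.4·(…)^5.2 = 8.09×10^-4
D = 0.66·(3.68×10^-6 + 8.09×10^-4)^0.04 = 0.4965 m = 497 mm
Check: V = 1.43 m/s, Re = 3.32×10^5, f = 0.01414, h_f = 6.48 m ≈ 6.97 m ✓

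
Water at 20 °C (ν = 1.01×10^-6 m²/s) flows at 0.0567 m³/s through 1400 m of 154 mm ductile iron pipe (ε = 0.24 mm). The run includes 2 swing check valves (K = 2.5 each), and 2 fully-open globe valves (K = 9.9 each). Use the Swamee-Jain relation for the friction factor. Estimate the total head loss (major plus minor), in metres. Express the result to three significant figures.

V = 4Q/(πD²) = 3.044 m/s; V²/2g = 0.4723 m
Re = 4.64×10^5, ε/D = 0.00156 → f = 0.02253 (Swamee-Jain)
Major: h_f = f(L/D)·V²/2g = 0.02253·9091·0.4723 = 96.75 m
Minor: ΣK = 24.8; h_m = ΣK·V²/2g = 11.71 m
Total H_L = 96.75 + 11.71 = 108.5 m

H_L ≈ 108 m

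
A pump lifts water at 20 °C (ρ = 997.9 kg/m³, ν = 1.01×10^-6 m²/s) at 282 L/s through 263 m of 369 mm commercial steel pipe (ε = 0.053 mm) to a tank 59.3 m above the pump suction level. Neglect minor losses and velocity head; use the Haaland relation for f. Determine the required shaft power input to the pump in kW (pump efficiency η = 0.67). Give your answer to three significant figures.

P_shaft ≈ 259 kW

V = 4Q/(πD²) = 2.637 m/s; Re = 9.63×10^5; ε/D = 1.44×10^-4; f = 0.01396
h_f = f(L/D)V²/2g = 3.526 m
Total head H = z + h_f = 59.3 + 3.526 = 62.83 m
P_hyd = ρgQH = 997.9·9.81·0.282·62.83 = 173.4 kW
P_shaft = P_hyd/η = 173.4/0.67 = 258.9 kW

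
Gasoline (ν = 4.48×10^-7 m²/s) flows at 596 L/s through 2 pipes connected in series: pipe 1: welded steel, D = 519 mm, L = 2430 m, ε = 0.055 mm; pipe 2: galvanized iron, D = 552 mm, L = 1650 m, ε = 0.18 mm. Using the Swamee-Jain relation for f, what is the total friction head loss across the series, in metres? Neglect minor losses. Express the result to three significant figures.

Pipe 1: V = 2.817 m/s, Re = 3.26×10^6, ε/D = 1.06×10^-4, f = 0.01270, h_1 = f(L/D)V²/2g = 24.05 m
Pipe 2: V = 2.490 m/s, Re = 3.07×10^6, ε/D = 3.26×10^-4, f = 0.01550, h_2 = f(L/D)V²/2g = 14.65 m
Series → Q common, losses add: H = Σh = 38.70 m

H ≈ 38.7 m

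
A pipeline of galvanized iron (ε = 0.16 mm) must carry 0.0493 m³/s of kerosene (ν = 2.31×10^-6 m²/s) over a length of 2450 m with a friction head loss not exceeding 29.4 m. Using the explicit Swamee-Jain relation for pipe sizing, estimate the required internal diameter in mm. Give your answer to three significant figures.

D ≈ 207 mm

Swamee-Jain (Type III): D = 0.66·[ε^1.25·(LQ²/(gh_f))^4.75 + ν·Q^9.4·(L/(gh_f))^5.2]^0.04
LQ²/(gh_f) = 0.02065; L/(gh_f) = 8.495
Term 1 = ε^1.25·(…)^4.75 = 1.78×10^-13; Term 2 = ν·Q^9.4·(…)^5.2 = 8.09×10^-14
D = 0.66·(1.78×10^-13 + 8.09×10^-14)^0.04 = 0.2071 m = 207 mm
Check: V = 1.46 m/s, Re = 1.31×10^5, f = 0.02095, h_f = 27.1 m ≈ 29.4 m ✓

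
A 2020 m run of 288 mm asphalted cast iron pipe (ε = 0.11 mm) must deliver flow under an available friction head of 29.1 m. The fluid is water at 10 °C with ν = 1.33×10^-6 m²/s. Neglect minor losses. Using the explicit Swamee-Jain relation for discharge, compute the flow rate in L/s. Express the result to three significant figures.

Swamee-Jain (Type II): Q = -0.965·√(gD⁵h_f/L)·ln[ε/(3.7D) + √(3.17ν²L/(gD³h_f))]
√(gD⁵h_f/L) = √(9.81·0.288⁵·29.1/2020) = 0.01673
ε/(3.7D) = 1.03×10^-4; √(3.17ν²L/(gD³h_f)) = 4.08×10^-5
Q = -0.965·0.01673·ln(1.440×10^-4) = 0.1428 m³/s
Check: V = 2.19 m/s, Re = 4.75×10^5, f = 0.01704, h_f = 29.3 m ≈ 29.1 m ✓

Q ≈ 143 L/s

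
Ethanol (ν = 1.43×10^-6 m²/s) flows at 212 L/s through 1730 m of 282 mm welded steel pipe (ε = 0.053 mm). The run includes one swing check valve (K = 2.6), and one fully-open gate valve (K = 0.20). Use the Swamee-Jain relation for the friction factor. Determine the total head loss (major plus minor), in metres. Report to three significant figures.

V = 4Q/(πD²) = 3.394 m/s; V²/2g = 0.5872 m
Re = 6.69×10^5, ε/D = 1.88×10^-4 → f = 0.01503 (Swamee-Jain)
Major: h_f = f(L/D)·V²/2g = 0.01503·6135·0.5872 = 54.16 m
Minor: ΣK = 2.80; h_m = ΣK·V²/2g = 1.644 m
Total H_L = 54.16 + 1.644 = 55.80 m

H_L ≈ 55.8 m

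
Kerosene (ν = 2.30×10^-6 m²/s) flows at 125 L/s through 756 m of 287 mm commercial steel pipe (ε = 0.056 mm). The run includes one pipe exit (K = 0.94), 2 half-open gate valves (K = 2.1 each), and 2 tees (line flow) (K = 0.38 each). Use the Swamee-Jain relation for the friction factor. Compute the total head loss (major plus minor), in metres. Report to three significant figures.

V = 4Q/(πD²) = 1.932 m/s; V²/2g = 0.1903 m
Re = 2.41×10^5, ε/D = 1.95×10^-4 → f = 0.01669 (Swamee-Jain)
Major: h_f = f(L/D)·V²/2g = 0.01669·2634·0.1903 = 8.368 m
Minor: ΣK = 5.90; h_m = ΣK·V²/2g = 1.123 m
Total H_L = 8.368 + 1.123 = 9.490 m

H_L ≈ 9.49 m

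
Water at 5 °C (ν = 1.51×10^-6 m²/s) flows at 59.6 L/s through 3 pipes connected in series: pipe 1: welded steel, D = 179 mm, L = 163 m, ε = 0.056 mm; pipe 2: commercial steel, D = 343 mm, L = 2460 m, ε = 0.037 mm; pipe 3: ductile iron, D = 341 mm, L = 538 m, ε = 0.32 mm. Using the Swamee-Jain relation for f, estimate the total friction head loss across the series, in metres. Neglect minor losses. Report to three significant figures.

Pipe 1: V = 2.368 m/s, Re = 2.81×10^5, ε/D = 3.13×10^-4, f = 0.01726, h_1 = f(L/D)V²/2g = 4.493 m
Pipe 2: V = 0.6450 m/s, Re = 1.47×10^5, ε/D = 1.08×10^-4, f = 0.01730, h_2 = f(L/D)V²/2g = 2.631 m
Pipe 3: V = 0.6526 m/s, Re = 1.47×10^5, ε/D = 9.38×10^-4, f = 0.02140, h_3 = f(L/D)V²/2g = 0.7327 m
Series → Q common, losses add: H = Σh = 7.856 m

H ≈ 7.86 m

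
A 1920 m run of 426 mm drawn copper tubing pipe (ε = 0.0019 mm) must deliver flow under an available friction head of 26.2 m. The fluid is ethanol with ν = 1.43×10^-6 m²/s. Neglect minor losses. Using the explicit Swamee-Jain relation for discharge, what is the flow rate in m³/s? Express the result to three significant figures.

Swamee-Jain (Type II): Q = -0.965·√(gD⁵h_f/L)·ln[ε/(3.7D) + √(3.17ν²L/(gD³h_f))]
√(gD⁵h_f/L) = √(9.81·0.426⁵·26.2/1920) = 0.04334
ε/(3.7D) = 1.21×10^-6; √(3.17ν²L/(gD³h_f)) = 2.50×10^-5
Q = -0.965·0.04334·ln(2.623×10^-5) = 0.4411 m³/s
Check: V = 3.10 m/s, Re = 9.22×10^5, f = 0.01187, h_f = 26.1 m ≈ 26.2 m ✓

Q ≈ 0.441 m³/s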